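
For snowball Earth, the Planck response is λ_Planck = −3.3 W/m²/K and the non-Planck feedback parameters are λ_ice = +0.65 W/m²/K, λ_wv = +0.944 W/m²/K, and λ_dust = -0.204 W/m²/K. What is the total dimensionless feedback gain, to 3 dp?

0.421

Convert to gains: g_ice = 0.65/3.3 = 0.197; g_wv = 0.944/3.3 = 0.2861; g_dust = -0.204/3.3 = -0.06182.
Total gain g = 0.42128.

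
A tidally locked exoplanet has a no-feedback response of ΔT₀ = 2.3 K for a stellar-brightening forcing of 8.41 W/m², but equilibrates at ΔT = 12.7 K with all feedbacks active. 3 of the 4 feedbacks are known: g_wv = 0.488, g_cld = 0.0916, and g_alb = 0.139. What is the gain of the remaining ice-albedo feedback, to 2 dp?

0.10

Amplification A = ΔT/ΔT₀ = 12.7/2.3 = 5.522.
Total gain g = 1 − 1/A = 1 − 1/5.522 = 0.8189.
Known gains sum to 0.488 + 0.0916 + 0.139 = 0.7186.
g_ice = 0.8189 − 0.7186 = 0.10.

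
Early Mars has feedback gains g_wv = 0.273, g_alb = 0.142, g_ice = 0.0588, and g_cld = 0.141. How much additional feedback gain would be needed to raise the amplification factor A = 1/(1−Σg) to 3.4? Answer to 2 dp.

Current total gain = 0.6148.
Target gain for A = 3.4: g* = 1 − 1/3.4 = 0.7059.
Additional gain needed = 0.7059 − 0.6148 = 0.09.

0.09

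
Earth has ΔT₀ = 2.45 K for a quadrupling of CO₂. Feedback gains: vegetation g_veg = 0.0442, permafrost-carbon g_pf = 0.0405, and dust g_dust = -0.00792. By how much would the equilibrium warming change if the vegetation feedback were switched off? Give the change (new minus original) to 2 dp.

-0.12 K

Original: g = 0.07678, ΔT = 2.45/(1−0.07678) = 2.6538 K.
Without vegetation: g' = 0.03258, ΔT' = 2.45/(1−0.03258) = 2.5325 K.
Change = 2.5325 − 2.6538 = -0.12 K.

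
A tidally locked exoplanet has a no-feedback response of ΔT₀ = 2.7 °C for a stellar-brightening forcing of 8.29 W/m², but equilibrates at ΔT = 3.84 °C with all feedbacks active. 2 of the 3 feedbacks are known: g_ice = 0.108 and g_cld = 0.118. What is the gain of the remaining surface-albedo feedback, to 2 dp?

Amplification A = ΔT/ΔT₀ = 3.84/2.7 = 1.422.
Total gain g = 1 − 1/A = 1 − 1/1.422 = 0.2968.
Known gains sum to 0.108 + 0.118 = 0.226.
g_alb = 0.2968 − 0.226 = 0.07.

0.07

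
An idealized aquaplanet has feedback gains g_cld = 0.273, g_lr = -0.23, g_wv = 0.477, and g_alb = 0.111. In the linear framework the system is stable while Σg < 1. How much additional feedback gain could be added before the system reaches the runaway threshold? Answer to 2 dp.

0.37

Current total gain = 0.273 − 0.23 + 0.477 + 0.111 = 0.631.
Margin to runaway = 1 − 0.631 = 0.37.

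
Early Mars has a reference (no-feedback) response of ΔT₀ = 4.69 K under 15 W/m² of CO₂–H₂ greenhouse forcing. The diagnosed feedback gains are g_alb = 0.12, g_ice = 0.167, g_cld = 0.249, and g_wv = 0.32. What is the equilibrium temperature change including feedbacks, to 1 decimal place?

32.6 K

Total gain g = 0.12 + 0.167 + 0.249 + 0.32 = 0.856.
Amplification A = 1/(1 − 0.856) = 6.944.
ΔT = 4.69 × 6.944 = 32.6 K.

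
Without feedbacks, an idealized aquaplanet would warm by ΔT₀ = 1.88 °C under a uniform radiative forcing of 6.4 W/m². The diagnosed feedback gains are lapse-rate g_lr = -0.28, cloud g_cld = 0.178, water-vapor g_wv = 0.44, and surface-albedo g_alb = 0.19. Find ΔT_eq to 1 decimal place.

4.0 °C

Total gain g = -0.28 + 0.178 + 0.44 + 0.19 = 0.528.
Amplification A = 1/(1 − 0.528) = 2.119.
ΔT = 1.88 × 2.119 = 4.0 °C.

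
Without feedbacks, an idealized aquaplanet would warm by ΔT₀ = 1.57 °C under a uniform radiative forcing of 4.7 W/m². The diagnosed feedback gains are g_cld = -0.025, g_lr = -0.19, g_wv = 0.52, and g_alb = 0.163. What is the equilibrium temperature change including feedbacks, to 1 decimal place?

Total gain g = -0.025 − 0.19 + 0.52 + 0.163 = 0.468.
Amplification A = 1/(1 − 0.468) = 1.88.
ΔT = 1.57 × 1.88 = 3.0 °C.

3.0 °C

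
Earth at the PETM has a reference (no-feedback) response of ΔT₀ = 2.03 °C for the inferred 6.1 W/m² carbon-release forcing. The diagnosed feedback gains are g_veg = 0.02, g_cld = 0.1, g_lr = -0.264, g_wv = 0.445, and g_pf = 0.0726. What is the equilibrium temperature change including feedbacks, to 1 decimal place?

3.2 °C

Total gain g = 0.02 + 0.1 − 0.264 + 0.445 + 0.0726 = 0.3736.
Amplification A = 1/(1 − 0.3736) = 1.596.
ΔT = 2.03 × 1.596 = 3.2 °C.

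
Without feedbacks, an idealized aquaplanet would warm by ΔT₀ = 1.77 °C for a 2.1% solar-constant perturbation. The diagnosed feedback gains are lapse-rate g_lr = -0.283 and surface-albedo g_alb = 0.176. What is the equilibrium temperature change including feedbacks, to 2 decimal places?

1.60 °C

Total gain g = -0.283 + 0.176 = -0.107.
Amplification A = 1/(1 + 0.107) = 0.9033.
ΔT = 1.77 × 0.9033 = 1.60 °C.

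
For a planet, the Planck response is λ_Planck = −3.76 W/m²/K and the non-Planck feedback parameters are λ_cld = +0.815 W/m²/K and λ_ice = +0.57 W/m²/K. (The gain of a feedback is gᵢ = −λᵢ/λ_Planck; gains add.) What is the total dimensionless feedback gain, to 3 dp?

0.368

Convert to gains: g_cld = 0.815/3.76 = 0.2168; g_ice = 0.57/3.76 = 0.1516.
Total gain g = 0.3684.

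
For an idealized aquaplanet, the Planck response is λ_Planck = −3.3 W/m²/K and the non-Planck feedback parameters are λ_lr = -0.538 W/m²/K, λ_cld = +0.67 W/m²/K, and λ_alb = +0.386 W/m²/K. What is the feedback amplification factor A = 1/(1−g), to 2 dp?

Convert to gains: g_lr = -0.538/3.3 = -0.163; g_cld = 0.67/3.3 = 0.203; g_alb = 0.386/3.3 = 0.117.
Total gain g = 0.157.
A = 1/(1 − 0.157) = 1.19.

1.19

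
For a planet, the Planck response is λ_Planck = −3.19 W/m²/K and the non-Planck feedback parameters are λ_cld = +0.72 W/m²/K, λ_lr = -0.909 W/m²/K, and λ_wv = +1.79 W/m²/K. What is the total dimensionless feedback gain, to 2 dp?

Convert to gains: g_cld = 0.72/3.19 = 0.2257; g_lr = -0.909/3.19 = -0.285; g_wv = 1.79/3.19 = 0.5611.
Total gain g = 0.5018.

0.50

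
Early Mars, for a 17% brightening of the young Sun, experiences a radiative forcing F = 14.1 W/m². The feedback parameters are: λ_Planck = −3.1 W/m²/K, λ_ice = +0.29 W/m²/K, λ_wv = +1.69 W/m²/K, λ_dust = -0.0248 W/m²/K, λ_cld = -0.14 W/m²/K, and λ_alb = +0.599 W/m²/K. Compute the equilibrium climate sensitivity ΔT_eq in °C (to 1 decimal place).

20.6 °C

Net feedback parameter λ = (−3.1) + (+0.29) + (+1.69) + (-0.0248) + (-0.14) + (+0.599) = -0.6858 W/m²/K.
ΔT = −F/λ = −14.1/(-0.6858) = 20.6 °C.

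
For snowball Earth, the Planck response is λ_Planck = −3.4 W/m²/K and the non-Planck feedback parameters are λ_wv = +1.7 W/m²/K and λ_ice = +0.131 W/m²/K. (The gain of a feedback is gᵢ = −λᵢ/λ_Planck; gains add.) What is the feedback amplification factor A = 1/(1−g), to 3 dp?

2.167

Convert to gains: g_wv = 1.7/3.4 = 0.5; g_ice = 0.131/3.4 = 0.03853.
Total gain g = 0.53853.
A = 1/(1 − 0.53853) = 2.167.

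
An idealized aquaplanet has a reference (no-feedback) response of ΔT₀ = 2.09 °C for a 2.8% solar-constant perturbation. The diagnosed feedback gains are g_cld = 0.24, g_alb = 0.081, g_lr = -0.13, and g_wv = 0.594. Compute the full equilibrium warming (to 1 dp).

9.7 °C

Total gain g = 0.24 + 0.081 − 0.13 + 0.594 = 0.785.
Amplification A = 1/(1 − 0.785) = 4.651.
ΔT = 2.09 × 4.651 = 9.7 °C.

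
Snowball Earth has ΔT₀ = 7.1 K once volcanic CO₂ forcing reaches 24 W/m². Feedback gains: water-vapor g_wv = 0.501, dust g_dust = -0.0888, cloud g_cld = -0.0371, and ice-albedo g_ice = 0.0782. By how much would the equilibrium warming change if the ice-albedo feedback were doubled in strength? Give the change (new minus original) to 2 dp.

Original: g = 0.4533, ΔT = 7.1/(1−0.4533) = 12.9870 K.
With doubled ice-albedo: g' = 0.5315, ΔT' = 7.1/(1−0.5315) = 15.1547 K.
Change = 15.1547 − 12.9870 = 2.17 K.

2.17 K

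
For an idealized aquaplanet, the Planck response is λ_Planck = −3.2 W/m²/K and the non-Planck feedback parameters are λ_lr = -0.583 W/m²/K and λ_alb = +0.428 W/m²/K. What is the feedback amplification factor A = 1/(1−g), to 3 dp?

0.954

Convert to gains: g_lr = -0.583/3.2 = -0.1822; g_alb = 0.428/3.2 = 0.1337.
Total gain g = -0.0485.
A = 1/(1 + 0.0485) = 0.954.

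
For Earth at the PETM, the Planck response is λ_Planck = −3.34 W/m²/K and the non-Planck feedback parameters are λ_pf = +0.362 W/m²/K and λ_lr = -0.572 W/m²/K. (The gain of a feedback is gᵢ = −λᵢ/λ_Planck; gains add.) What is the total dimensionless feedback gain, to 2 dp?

Convert to gains: g_pf = 0.362/3.34 = 0.1084; g_lr = -0.572/3.34 = -0.1713.
Total gain g = -0.0629.

-0.06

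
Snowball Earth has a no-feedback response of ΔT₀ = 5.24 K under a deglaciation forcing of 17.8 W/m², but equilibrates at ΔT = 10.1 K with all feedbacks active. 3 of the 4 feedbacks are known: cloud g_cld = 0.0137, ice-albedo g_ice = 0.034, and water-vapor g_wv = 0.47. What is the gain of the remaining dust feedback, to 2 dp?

-0.04

Amplification A = ΔT/ΔT₀ = 10.1/5.24 = 1.927.
Total gain g = 1 − 1/A = 1 − 1/1.927 = 0.4811.
Known gains sum to 0.0137 + 0.034 + 0.47 = 0.5177.
g_dust = 0.4811 − 0.5177 = -0.04.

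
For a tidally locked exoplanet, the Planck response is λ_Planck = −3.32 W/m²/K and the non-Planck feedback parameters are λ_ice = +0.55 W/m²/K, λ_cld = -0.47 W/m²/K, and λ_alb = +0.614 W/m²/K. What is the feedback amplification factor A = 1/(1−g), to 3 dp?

1.264

Convert to gains: g_ice = 0.55/3.32 = 0.1657; g_cld = -0.47/3.32 = -0.1416; g_alb = 0.614/3.32 = 0.1849.
Total gain g = 0.209.
A = 1/(1 − 0.209) = 1.264.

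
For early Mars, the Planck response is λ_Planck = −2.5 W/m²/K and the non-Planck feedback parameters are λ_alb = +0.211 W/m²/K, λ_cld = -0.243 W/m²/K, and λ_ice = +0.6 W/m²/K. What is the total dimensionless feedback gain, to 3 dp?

0.227

Convert to gains: g_alb = 0.211/2.5 = 0.0844; g_cld = -0.243/2.5 = -0.0972; g_ice = 0.6/2.5 = 0.24.
Total gain g = 0.2272.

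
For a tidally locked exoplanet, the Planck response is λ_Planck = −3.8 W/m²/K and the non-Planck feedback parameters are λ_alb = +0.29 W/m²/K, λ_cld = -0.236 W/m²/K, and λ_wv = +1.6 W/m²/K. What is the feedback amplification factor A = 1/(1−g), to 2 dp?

1.77

Convert to gains: g_alb = 0.29/3.8 = 0.07632; g_cld = -0.236/3.8 = -0.06211; g_wv = 1.6/3.8 = 0.4211.
Total gain g = 0.43531.
A = 1/(1 − 0.43531) = 1.77.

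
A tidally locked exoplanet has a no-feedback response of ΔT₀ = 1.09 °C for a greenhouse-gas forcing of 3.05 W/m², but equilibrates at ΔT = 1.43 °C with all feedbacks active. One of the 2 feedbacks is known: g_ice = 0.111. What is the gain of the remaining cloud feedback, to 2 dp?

0.13

Amplification A = ΔT/ΔT₀ = 1.43/1.09 = 1.312.
Total gain g = 1 − 1/A = 1 − 1/1.312 = 0.2378.
The known gain is 0.111.
g_cld = 0.2378 − 0.111 = 0.13.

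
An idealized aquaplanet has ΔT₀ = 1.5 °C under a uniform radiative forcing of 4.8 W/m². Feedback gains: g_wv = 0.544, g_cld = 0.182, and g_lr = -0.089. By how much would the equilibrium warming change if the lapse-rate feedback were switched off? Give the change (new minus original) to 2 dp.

Original: g = 0.637, ΔT = 1.5/(1−0.637) = 4.1322 °C.
Without lapse-rate: g' = 0.726, ΔT' = 1.5/(1−0.726) = 5.4745 °C.
Change = 5.4745 − 4.1322 = 1.34 °C.

1.34 °C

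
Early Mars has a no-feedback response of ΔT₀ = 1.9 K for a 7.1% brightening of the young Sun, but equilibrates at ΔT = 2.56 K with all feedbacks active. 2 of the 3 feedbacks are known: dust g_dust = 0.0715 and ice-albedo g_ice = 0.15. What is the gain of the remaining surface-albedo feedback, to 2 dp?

0.04

Amplification A = ΔT/ΔT₀ = 2.56/1.9 = 1.347.
Total gain g = 1 − 1/A = 1 − 1/1.347 = 0.2576.
Known gains sum to 0.0715 + 0.15 = 0.2215.
g_alb = 0.2576 − 0.2215 = 0.04.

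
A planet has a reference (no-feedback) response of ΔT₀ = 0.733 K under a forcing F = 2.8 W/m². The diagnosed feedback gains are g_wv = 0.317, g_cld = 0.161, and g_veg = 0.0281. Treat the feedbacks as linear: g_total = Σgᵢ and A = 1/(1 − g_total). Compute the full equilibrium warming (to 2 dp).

Total gain g = 0.317 + 0.161 + 0.0281 = 0.5061.
Amplification A = 1/(1 − 0.5061) = 2.025.
ΔT = 0.733 × 2.025 = 1.48 K.

1.48 K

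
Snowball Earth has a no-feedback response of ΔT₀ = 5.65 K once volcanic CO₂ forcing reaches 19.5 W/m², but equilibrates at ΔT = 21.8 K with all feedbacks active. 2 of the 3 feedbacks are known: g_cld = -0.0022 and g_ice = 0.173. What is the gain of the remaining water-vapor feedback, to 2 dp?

Amplification A = ΔT/ΔT₀ = 21.8/5.65 = 3.858.
Total gain g = 1 − 1/A = 1 − 1/3.858 = 0.7408.
Known gains sum to -0.0022 + 0.173 = 0.1708.
g_wv = 0.7408 − 0.1708 = 0.57.

0.57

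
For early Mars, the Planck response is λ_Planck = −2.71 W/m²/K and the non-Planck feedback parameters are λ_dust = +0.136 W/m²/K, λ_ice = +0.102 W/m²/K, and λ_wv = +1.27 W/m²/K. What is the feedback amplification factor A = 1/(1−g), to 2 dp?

Convert to gains: g_dust = 0.136/2.71 = 0.05018; g_ice = 0.102/2.71 = 0.03764; g_wv = 1.27/2.71 = 0.4686.
Total gain g = 0.55642.
A = 1/(1 − 0.55642) = 2.25.

2.25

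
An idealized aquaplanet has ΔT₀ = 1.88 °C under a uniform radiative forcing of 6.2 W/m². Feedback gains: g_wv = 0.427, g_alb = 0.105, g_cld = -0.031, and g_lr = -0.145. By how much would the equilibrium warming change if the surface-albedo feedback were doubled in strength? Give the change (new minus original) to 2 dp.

Original: g = 0.356, ΔT = 1.88/(1−0.356) = 2.9193 °C.
With doubled surface-albedo: g' = 0.461, ΔT' = 1.88/(1−0.461) = 3.4879 °C.
Change = 3.4879 − 2.9193 = 0.57 °C.

0.57 °C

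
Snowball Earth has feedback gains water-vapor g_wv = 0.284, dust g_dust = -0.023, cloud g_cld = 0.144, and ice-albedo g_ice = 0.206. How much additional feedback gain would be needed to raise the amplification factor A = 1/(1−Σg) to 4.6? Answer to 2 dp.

Current total gain = 0.611.
Target gain for A = 4.6: g* = 1 − 1/4.6 = 0.7826.
Additional gain needed = 0.7826 − 0.611 = 0.17.

0.17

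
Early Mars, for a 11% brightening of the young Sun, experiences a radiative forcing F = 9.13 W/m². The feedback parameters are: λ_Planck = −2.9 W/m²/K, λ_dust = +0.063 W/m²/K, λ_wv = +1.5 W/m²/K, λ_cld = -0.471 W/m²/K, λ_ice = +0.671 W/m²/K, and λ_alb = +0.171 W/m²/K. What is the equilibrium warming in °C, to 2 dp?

Net feedback parameter λ = (−2.9) + (+0.063) + (+1.5) + (-0.471) + (+0.671) + (+0.171) = -0.966 W/m²/K.
ΔT = −F/λ = −9.13/(-0.966) = 9.45 °C.

9.45 °C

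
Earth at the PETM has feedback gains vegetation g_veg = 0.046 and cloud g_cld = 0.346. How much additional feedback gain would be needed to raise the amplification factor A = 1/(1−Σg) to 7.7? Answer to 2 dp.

Current total gain = 0.392.
Target gain for A = 7.7: g* = 1 − 1/7.7 = 0.8701.
Additional gain needed = 0.8701 − 0.392 = 0.48.

0.48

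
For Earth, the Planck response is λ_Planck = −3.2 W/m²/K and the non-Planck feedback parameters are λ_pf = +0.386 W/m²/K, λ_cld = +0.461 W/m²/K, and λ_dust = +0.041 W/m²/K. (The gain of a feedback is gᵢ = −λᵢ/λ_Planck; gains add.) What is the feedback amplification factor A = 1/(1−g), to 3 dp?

1.384

Convert to gains: g_pf = 0.386/3.2 = 0.1206; g_cld = 0.461/3.2 = 0.1441; g_dust = 0.041/3.2 = 0.01281.
Total gain g = 0.27751.
A = 1/(1 − 0.27751) = 1.384.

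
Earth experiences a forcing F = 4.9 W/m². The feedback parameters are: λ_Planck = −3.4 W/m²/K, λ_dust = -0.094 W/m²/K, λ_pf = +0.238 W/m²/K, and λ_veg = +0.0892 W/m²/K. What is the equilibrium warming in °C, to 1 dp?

1.5 °C

Net feedback parameter λ = (−3.4) + (-0.094) + (+0.238) + (+0.0892) = -3.1668 W/m²/K.
ΔT = −F/λ = −4.9/(-3.1668) = 1.5 °C.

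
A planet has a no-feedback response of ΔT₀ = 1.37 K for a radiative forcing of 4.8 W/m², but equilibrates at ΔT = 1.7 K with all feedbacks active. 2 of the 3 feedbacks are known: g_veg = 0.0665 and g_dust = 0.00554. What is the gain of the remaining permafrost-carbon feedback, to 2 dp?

Amplification A = ΔT/ΔT₀ = 1.7/1.37 = 1.241.
Total gain g = 1 − 1/A = 1 − 1/1.241 = 0.1942.
Known gains sum to 0.0665 + 0.00554 = 0.07204.
g_pf = 0.1942 − 0.07204 = 0.12.

0.12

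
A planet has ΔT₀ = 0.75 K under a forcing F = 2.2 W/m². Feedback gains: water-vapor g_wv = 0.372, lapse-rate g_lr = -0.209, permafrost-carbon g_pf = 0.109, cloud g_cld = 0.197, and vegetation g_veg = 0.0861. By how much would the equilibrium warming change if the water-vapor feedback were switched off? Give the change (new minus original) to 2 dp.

Original: g = 0.5551, ΔT = 0.75/(1−0.5551) = 1.6858 K.
Without water-vapor: g' = 0.1831, ΔT' = 0.75/(1−0.1831) = 0.9181 K.
Change = 0.9181 − 1.6858 = -0.77 K.

-0.77 K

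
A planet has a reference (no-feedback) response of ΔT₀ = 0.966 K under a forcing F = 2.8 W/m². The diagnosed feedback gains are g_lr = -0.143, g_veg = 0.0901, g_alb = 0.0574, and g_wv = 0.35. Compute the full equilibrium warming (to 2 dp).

Total gain g = -0.143 + 0.0901 + 0.0574 + 0.35 = 0.3545.
Amplification A = 1/(1 − 0.3545) = 1.549.
ΔT = 0.966 × 1.549 = 1.50 K.

1.50 K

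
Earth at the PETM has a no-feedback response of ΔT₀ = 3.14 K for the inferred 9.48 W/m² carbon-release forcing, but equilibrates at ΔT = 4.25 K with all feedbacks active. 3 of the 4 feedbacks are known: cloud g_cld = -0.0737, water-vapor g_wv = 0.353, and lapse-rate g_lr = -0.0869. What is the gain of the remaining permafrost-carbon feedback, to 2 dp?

0.07

Amplification A = ΔT/ΔT₀ = 4.25/3.14 = 1.354.
Total gain g = 1 − 1/A = 1 − 1/1.354 = 0.2614.
Known gains sum to -0.0737 + 0.353 − 0.0869 = 0.1924.
g_pf = 0.2614 − 0.1924 = 0.07.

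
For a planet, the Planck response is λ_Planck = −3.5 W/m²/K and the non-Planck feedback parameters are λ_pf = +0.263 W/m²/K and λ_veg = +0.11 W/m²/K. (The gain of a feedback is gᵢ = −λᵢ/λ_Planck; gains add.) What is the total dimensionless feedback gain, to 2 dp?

0.11

Convert to gains: g_pf = 0.263/3.5 = 0.07514; g_veg = 0.11/3.5 = 0.03143.
Total gain g = 0.10657.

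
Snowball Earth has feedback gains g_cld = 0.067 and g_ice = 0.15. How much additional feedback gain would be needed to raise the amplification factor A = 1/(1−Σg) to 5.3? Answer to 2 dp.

Current total gain = 0.217.
Target gain for A = 5.3: g* = 1 − 1/5.3 = 0.8113.
Additional gain needed = 0.8113 − 0.217 = 0.59.

0.59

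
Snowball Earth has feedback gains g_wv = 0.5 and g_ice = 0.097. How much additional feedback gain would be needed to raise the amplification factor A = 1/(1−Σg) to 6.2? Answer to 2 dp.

0.24

Current total gain = 0.597.
Target gain for A = 6.2: g* = 1 − 1/6.2 = 0.8387.
Additional gain needed = 0.8387 − 0.597 = 0.24.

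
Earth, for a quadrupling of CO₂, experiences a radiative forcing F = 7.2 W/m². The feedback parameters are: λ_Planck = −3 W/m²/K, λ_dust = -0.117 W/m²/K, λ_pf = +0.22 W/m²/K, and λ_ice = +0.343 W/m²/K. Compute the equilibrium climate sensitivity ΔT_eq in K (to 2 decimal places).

Net feedback parameter λ = (−3) + (-0.117) + (+0.22) + (+0.343) = -2.554 W/m²/K.
ΔT = −F/λ = −7.2/(-2.554) = 2.82 K.

2.82 K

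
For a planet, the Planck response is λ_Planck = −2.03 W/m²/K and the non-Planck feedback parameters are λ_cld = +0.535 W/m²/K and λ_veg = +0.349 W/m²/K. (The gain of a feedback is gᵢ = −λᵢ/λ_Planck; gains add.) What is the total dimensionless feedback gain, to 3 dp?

0.435

Convert to gains: g_cld = 0.535/2.03 = 0.2635; g_veg = 0.349/2.03 = 0.1719.
Total gain g = 0.4354.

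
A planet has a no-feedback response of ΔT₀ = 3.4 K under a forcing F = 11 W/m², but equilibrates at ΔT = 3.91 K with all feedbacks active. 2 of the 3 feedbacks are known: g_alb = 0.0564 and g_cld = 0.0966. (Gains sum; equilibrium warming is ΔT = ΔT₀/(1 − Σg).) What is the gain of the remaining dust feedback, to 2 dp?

Amplification A = ΔT/ΔT₀ = 3.91/3.4 = 1.15.
Total gain g = 1 − 1/A = 1 − 1/1.15 = 0.1304.
Known gains sum to 0.0564 + 0.0966 = 0.153.
g_dust = 0.1304 − 0.153 = -0.02.

-0.02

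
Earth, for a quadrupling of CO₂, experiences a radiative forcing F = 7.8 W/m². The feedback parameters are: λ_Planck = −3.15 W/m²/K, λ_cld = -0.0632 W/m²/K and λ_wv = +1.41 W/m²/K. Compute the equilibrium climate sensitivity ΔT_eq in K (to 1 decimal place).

Net feedback parameter λ = (−3.15) + (-0.0632) + (+1.41) = -1.8032 W/m²/K.
ΔT = −F/λ = −7.8/(-1.8032) = 4.3 K.

4.3 K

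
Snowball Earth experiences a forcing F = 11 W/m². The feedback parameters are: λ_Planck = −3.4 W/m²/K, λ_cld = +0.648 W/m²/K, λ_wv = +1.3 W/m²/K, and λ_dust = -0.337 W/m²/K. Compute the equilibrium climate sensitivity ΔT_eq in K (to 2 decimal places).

Net feedback parameter λ = (−3.4) + (+0.648) + (+1.3) + (-0.337) = -1.789 W/m²/K.
ΔT = −F/λ = −11/(-1.789) = 6.15 K.

6.15 K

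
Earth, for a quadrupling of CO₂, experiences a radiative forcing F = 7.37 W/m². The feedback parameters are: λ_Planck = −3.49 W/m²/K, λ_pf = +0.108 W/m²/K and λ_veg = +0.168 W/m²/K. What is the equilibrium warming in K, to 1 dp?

2.3 K

Net feedback parameter λ = (−3.49) + (+0.108) + (+0.168) = -3.214 W/m²/K.
ΔT = −F/λ = −7.37/(-3.214) = 2.3 K.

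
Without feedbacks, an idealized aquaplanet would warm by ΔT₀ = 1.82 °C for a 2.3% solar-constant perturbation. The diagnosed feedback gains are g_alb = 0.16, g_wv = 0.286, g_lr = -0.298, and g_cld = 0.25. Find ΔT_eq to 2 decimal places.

Total gain g = 0.16 + 0.286 − 0.298 + 0.25 = 0.398.
Amplification A = 1/(1 − 0.398) = 1.661.
ΔT = 1.82 × 1.661 = 3.02 °C.

3.02 °C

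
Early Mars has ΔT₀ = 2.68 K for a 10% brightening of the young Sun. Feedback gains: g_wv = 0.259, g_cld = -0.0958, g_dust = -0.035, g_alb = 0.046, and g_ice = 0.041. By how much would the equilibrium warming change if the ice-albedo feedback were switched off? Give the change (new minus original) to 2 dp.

-0.17 K

Original: g = 0.2152, ΔT = 2.68/(1−0.2152) = 3.4149 K.
Without ice-albedo: g' = 0.1742, ΔT' = 2.68/(1−0.1742) = 3.2453 K.
Change = 3.2453 − 3.4149 = -0.17 K.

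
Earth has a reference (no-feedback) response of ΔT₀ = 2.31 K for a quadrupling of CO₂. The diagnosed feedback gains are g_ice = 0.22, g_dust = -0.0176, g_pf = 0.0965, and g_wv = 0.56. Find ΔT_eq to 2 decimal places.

16.37 K

Total gain g = 0.22 − 0.0176 + 0.0965 + 0.56 = 0.8589.
Amplification A = 1/(1 − 0.8589) = 7.087.
ΔT = 2.31 × 7.087 = 16.37 K.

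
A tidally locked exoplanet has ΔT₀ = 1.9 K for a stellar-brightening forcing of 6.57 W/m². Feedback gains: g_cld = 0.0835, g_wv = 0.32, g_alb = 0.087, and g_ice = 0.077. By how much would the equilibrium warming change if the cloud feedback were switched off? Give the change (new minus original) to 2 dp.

Original: g = 0.5675, ΔT = 1.9/(1−0.5675) = 4.3931 K.
Without cloud: g' = 0.484, ΔT' = 1.9/(1−0.484) = 3.6822 K.
Change = 3.6822 − 4.3931 = -0.71 K.

-0.71 K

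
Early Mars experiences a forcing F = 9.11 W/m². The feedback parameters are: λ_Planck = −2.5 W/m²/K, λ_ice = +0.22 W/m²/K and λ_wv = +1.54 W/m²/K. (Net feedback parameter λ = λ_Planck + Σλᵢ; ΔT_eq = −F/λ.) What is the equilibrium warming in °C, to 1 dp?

Net feedback parameter λ = (−2.5) + (+0.22) + (+1.54) = -0.74 W/m²/K.
ΔT = −F/λ = −9.11/(-0.74) = 12.3 °C.

12.3 °C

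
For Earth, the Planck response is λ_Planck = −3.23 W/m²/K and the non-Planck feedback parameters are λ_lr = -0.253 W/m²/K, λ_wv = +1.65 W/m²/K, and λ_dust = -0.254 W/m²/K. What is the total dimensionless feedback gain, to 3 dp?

Convert to gains: g_lr = -0.253/3.23 = -0.07833; g_wv = 1.65/3.23 = 0.5108; g_dust = -0.254/3.23 = -0.07864.
Total gain g = 0.35383.

0.354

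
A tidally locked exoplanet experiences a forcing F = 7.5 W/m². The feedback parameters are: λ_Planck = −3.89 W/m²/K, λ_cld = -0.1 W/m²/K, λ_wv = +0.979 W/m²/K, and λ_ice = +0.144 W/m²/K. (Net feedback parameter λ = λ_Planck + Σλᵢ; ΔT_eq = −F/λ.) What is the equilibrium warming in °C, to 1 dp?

2.6 °C

Net feedback parameter λ = (−3.89) + (-0.1) + (+0.979) + (+0.144) = -2.867 W/m²/K.
ΔT = −F/λ = −7.5/(-2.867) = 2.6 °C.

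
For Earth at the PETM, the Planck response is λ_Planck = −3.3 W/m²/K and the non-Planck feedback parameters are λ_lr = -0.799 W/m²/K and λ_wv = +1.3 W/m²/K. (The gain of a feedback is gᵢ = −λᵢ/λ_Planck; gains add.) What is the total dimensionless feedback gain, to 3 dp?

Convert to gains: g_lr = -0.799/3.3 = -0.2421; g_wv = 1.3/3.3 = 0.3939.
Total gain g = 0.1518.

0.152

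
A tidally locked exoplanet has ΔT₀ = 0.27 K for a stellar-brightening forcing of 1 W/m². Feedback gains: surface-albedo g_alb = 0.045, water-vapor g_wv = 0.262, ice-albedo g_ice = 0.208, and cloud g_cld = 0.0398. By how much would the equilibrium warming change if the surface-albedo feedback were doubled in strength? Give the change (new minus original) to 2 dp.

Original: g = 0.5548, ΔT = 0.27/(1−0.5548) = 0.6065 K.
With doubled surface-albedo: g' = 0.5998, ΔT' = 0.27/(1−0.5998) = 0.6747 K.
Change = 0.6747 − 0.6065 = 0.07 K.

0.07 K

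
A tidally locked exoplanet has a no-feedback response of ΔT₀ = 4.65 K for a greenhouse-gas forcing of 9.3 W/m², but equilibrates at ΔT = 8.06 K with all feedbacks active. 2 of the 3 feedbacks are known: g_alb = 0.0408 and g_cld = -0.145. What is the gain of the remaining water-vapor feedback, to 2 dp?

Amplification A = ΔT/ΔT₀ = 8.06/4.65 = 1.733.
Total gain g = 1 − 1/A = 1 − 1/1.733 = 0.423.
Known gains sum to 0.0408 − 0.145 = -0.1042.
g_wv = 0.423 + 0.1042 = 0.53.

0.53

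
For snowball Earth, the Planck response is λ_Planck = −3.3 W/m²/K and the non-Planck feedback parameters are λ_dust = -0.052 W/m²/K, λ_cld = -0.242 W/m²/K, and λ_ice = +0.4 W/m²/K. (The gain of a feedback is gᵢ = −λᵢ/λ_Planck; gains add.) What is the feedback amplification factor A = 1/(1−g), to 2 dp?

Convert to gains: g_dust = -0.052/3.3 = -0.01576; g_cld = -0.242/3.3 = -0.07333; g_ice = 0.4/3.3 = 0.1212.
Total gain g = 0.03211.
A = 1/(1 − 0.03211) = 1.03.

1.03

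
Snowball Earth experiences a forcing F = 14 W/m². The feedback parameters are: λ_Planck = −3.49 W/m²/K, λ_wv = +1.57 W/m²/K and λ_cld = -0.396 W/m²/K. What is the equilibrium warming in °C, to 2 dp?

Net feedback parameter λ = (−3.49) + (+1.57) + (-0.396) = -2.316 W/m²/K.
ΔT = −F/λ = −14/(-2.316) = 6.04 °C.

6.04 °C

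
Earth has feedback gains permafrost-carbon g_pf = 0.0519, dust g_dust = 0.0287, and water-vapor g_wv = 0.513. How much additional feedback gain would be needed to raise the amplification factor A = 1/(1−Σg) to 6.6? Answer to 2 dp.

0.25

Current total gain = 0.5936.
Target gain for A = 6.6: g* = 1 − 1/6.6 = 0.8485.
Additional gain needed = 0.8485 − 0.5936 = 0.25.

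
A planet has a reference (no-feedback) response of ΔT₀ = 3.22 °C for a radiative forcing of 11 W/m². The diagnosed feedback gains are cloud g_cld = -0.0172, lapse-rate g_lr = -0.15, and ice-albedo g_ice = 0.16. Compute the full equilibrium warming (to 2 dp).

3.20 °C

Total gain g = -0.0172 − 0.15 + 0.16 = -0.0072.
Amplification A = 1/(1 + 0.0072) = 0.9929.
ΔT = 3.22 × 0.9929 = 3.20 °C.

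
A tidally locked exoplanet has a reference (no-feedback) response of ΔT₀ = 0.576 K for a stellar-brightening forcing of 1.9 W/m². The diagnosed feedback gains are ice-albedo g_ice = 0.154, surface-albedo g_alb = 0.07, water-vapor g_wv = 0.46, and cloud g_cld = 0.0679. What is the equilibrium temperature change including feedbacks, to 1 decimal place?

Total gain g = 0.154 + 0.07 + 0.46 + 0.0679 = 0.7519.
Amplification A = 1/(1 − 0.7519) = 4.031.
ΔT = 0.576 × 4.031 = 2.3 K.

2.3 K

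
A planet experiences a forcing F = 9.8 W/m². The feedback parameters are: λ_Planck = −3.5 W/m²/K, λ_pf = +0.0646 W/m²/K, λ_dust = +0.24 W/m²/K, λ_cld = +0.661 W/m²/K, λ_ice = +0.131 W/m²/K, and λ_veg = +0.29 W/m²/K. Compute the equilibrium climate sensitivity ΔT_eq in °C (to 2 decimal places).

Net feedback parameter λ = (−3.5) + (+0.0646) + (+0.24) + (+0.661) + (+0.131) + (+0.29) = -2.1134 W/m²/K.
ΔT = −F/λ = −9.8/(-2.1134) = 4.64 °C.

4.64 °C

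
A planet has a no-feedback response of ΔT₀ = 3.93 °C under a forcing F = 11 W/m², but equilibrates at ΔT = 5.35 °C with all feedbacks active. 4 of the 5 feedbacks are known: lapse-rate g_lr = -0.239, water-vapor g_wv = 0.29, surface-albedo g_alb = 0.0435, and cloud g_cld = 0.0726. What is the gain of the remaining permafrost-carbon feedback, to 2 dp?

Amplification A = ΔT/ΔT₀ = 5.35/3.93 = 1.361.
Total gain g = 1 − 1/A = 1 − 1/1.361 = 0.2652.
Known gains sum to -0.239 + 0.29 + 0.0435 + 0.0726 = 0.1671.
g_pf = 0.2652 − 0.1671 = 0.10.

0.10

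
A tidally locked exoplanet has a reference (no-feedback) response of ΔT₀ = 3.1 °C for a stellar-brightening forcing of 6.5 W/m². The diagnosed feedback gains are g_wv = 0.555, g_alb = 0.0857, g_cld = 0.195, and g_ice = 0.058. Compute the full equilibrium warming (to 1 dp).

29.2 °C

Total gain g = 0.555 + 0.0857 + 0.195 + 0.058 = 0.8937.
Amplification A = 1/(1 − 0.8937) = 9.407.
ΔT = 3.1 × 9.407 = 29.2 °C.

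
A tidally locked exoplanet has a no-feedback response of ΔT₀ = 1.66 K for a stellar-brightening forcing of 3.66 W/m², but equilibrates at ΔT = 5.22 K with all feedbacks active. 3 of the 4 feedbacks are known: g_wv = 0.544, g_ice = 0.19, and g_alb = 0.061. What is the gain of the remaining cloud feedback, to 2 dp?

-0.11

Amplification A = ΔT/ΔT₀ = 5.22/1.66 = 3.145.
Total gain g = 1 − 1/A = 1 − 1/3.145 = 0.682.
Known gains sum to 0.544 + 0.19 + 0.061 = 0.795.
g_cld = 0.682 − 0.795 = -0.11.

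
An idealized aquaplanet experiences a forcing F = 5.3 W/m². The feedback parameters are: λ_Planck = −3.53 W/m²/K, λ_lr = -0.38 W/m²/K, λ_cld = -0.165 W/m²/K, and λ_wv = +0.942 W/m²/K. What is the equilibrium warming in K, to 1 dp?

Net feedback parameter λ = (−3.53) + (-0.38) + (-0.165) + (+0.942) = -3.133 W/m²/K.
ΔT = −F/λ = −5.3/(-3.133) = 1.7 K.

1.7 K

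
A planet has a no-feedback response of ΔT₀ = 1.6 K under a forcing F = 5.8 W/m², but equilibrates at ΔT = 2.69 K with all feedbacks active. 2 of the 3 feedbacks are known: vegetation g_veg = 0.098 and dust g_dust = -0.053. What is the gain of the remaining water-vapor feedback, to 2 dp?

0.36

Amplification A = ΔT/ΔT₀ = 2.69/1.6 = 1.681.
Total gain g = 1 − 1/A = 1 − 1/1.681 = 0.4051.
Known gains sum to 0.098 − 0.053 = 0.045.
g_wv = 0.4051 − 0.045 = 0.36.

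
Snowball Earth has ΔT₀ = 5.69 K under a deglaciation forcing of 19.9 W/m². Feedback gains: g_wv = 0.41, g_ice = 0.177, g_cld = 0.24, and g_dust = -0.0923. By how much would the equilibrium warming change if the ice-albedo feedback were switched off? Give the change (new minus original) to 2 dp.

-8.58 K

Original: g = 0.7347, ΔT = 5.69/(1−0.7347) = 21.4474 K.
Without ice-albedo: g' = 0.5577, ΔT' = 5.69/(1−0.5577) = 12.8646 K.
Change = 12.8646 − 21.4474 = -8.58 K.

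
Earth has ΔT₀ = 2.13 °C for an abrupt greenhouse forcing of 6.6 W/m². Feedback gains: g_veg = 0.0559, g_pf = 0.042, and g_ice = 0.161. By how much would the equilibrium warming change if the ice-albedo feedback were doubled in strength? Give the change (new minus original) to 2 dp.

Original: g = 0.2589, ΔT = 2.13/(1−0.2589) = 2.8741 °C.
With doubled ice-albedo: g' = 0.4199, ΔT' = 2.13/(1−0.4199) = 3.6718 °C.
Change = 3.6718 − 2.8741 = 0.80 °C.

0.80 °C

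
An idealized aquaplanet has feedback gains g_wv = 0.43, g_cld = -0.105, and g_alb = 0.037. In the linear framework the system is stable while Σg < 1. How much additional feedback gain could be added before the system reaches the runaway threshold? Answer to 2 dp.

Current total gain = 0.43 − 0.105 + 0.037 = 0.362.
Margin to runaway = 1 − 0.362 = 0.64.

0.64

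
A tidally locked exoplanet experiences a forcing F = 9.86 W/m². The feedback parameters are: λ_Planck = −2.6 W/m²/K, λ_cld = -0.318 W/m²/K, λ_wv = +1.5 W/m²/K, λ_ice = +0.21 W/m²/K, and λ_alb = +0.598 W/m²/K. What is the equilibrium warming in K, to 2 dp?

16.16 K

Net feedback parameter λ = (−2.6) + (-0.318) + (+1.5) + (+0.21) + (+0.598) = -0.61 W/m²/K.
ΔT = −F/λ = −9.86/(-0.61) = 16.16 K.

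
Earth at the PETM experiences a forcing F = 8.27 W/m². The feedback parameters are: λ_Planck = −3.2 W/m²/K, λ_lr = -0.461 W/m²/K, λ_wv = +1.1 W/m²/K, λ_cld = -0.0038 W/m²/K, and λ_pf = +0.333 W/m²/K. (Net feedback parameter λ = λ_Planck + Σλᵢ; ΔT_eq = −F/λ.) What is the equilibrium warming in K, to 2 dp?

3.71 K

Net feedback parameter λ = (−3.2) + (-0.461) + (+1.1) + (-0.0038) + (+0.333) = -2.2318 W/m²/K.
ΔT = −F/λ = −8.27/(-2.2318) = 3.71 K.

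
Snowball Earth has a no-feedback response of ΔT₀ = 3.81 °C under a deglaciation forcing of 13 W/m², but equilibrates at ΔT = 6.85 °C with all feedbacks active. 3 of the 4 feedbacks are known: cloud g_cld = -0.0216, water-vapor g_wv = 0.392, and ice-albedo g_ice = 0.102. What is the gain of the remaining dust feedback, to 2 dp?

-0.03

Amplification A = ΔT/ΔT₀ = 6.85/3.81 = 1.798.
Total gain g = 1 − 1/A = 1 − 1/1.798 = 0.4438.
Known gains sum to -0.0216 + 0.392 + 0.102 = 0.4724.
g_dust = 0.4438 − 0.4724 = -0.03.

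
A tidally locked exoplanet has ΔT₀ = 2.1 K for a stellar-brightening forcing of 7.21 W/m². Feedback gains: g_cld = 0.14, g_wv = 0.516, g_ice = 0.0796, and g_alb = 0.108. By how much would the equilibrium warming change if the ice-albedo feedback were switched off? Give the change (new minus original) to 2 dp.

Original: g = 0.8436, ΔT = 2.1/(1−0.8436) = 13.4271 K.
Without ice-albedo: g' = 0.764, ΔT' = 2.1/(1−0.764) = 8.8983 K.
Change = 8.8983 − 13.4271 = -4.53 K.

-4.53 K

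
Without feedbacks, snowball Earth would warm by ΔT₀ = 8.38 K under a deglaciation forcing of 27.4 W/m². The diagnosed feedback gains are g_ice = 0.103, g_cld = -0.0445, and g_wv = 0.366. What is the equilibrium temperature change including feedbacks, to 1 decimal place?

Total gain g = 0.103 − 0.0445 + 0.366 = 0.4245.
Amplification A = 1/(1 − 0.4245) = 1.738.
ΔT = 8.38 × 1.738 = 14.6 K.

14.6 K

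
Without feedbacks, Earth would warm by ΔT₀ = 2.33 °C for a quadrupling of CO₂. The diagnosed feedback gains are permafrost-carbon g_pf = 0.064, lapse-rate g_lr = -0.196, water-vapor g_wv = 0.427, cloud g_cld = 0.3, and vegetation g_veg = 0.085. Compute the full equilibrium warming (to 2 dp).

7.28 °C

Total gain g = 0.064 − 0.196 + 0.427 + 0.3 + 0.085 = 0.68.
Amplification A = 1/(1 − 0.68) = 3.125.
ΔT = 2.33 × 3.125 = 7.28 °C.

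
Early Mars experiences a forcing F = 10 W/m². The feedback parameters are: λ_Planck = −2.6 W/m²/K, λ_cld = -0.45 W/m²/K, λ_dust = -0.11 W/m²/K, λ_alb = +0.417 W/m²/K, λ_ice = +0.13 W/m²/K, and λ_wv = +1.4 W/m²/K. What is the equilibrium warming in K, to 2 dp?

8.24 K

Net feedback parameter λ = (−2.6) + (-0.45) + (-0.11) + (+0.417) + (+0.13) + (+1.4) = -1.213 W/m²/K.
ΔT = −F/λ = −10/(-1.213) = 8.24 K.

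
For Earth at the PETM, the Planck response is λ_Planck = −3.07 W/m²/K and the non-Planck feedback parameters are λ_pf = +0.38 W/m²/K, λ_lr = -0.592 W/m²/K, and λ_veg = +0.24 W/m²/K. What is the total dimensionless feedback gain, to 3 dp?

Convert to gains: g_pf = 0.38/3.07 = 0.1238; g_lr = -0.592/3.07 = -0.1928; g_veg = 0.24/3.07 = 0.07818.
Total gain g = 0.00918.

0.009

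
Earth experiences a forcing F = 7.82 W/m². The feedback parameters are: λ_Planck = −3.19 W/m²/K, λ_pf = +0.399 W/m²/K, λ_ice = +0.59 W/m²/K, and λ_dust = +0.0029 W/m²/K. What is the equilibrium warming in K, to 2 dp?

Net feedback parameter λ = (−3.19) + (+0.399) + (+0.59) + (+0.0029) = -2.1981 W/m²/K.
ΔT = −F/λ = −7.82/(-2.1981) = 3.56 K.

3.56 K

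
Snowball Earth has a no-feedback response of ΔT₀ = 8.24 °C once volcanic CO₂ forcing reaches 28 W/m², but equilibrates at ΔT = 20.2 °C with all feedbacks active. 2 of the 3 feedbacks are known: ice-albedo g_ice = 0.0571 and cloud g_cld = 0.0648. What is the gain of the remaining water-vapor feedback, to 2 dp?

0.47

Amplification A = ΔT/ΔT₀ = 20.2/8.24 = 2.451.
Total gain g = 1 − 1/A = 1 − 1/2.451 = 0.592.
Known gains sum to 0.0571 + 0.0648 = 0.1219.
g_wv = 0.592 − 0.1219 = 0.47.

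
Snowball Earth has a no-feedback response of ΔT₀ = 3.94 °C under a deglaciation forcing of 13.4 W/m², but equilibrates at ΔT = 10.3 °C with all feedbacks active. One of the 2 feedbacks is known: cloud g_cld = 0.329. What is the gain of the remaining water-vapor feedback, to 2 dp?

0.29

Amplification A = ΔT/ΔT₀ = 10.3/3.94 = 2.614.
Total gain g = 1 − 1/A = 1 − 1/2.614 = 0.6174.
The known gain is 0.329.
g_wv = 0.6174 − 0.329 = 0.29.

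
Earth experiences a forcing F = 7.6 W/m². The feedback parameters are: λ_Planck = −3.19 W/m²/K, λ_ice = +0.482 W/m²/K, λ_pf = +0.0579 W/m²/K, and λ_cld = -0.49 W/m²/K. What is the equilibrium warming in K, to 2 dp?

2.42 K

Net feedback parameter λ = (−3.19) + (+0.482) + (+0.0579) + (-0.49) = -3.1401 W/m²/K.
ΔT = −F/λ = −7.6/(-3.1401) = 2.42 K.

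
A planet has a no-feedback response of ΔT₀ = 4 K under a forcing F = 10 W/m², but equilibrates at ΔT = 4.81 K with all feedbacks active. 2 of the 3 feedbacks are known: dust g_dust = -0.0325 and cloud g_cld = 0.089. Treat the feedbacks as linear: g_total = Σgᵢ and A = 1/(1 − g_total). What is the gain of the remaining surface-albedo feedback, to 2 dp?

Amplification A = ΔT/ΔT₀ = 4.81/4 = 1.202.
Total gain g = 1 − 1/A = 1 − 1/1.202 = 0.1681.
Known gains sum to -0.0325 + 0.089 = 0.0565.
g_alb = 0.1681 − 0.0565 = 0.11.

0.11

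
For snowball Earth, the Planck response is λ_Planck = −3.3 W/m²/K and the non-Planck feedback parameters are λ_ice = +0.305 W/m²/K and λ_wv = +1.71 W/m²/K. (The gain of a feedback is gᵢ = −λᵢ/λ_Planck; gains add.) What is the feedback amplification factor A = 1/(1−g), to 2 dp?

2.57

Convert to gains: g_ice = 0.305/3.3 = 0.09242; g_wv = 1.71/3.3 = 0.5182.
Total gain g = 0.61062.
A = 1/(1 − 0.61062) = 2.57.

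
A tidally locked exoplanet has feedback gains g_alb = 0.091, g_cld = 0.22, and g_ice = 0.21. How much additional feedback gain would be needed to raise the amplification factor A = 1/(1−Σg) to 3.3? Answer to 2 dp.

Current total gain = 0.521.
Target gain for A = 3.3: g* = 1 − 1/3.3 = 0.697.
Additional gain needed = 0.697 − 0.521 = 0.18.

0.18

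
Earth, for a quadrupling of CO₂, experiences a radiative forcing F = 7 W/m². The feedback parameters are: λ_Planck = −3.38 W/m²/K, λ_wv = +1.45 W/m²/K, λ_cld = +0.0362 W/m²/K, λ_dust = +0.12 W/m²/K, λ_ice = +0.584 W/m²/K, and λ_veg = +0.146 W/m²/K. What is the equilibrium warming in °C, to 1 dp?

6.7 °C

Net feedback parameter λ = (−3.38) + (+1.45) + (+0.0362) + (+0.12) + (+0.584) + (+0.146) = -1.0438 W/m²/K.
ΔT = −F/λ = −7/(-1.0438) = 6.7 °C.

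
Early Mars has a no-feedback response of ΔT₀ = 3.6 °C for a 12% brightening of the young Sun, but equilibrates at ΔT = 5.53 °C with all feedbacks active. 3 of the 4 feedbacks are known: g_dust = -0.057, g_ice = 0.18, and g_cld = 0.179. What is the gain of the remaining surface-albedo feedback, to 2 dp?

0.05

Amplification A = ΔT/ΔT₀ = 5.53/3.6 = 1.536.
Total gain g = 1 − 1/A = 1 − 1/1.536 = 0.349.
Known gains sum to -0.057 + 0.18 + 0.179 = 0.302.
g_alb = 0.349 − 0.302 = 0.05.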